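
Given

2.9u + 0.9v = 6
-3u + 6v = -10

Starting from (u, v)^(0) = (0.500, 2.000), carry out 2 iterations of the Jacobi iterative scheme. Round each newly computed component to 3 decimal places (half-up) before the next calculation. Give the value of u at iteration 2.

Iteration 1:
  u = (6 - (0.9)·2.000) / (2.9) = 1.448
  v = (-10 - (-3)·0.500) / (6) = -1.417
Iteration 2:
  u = (6 - (0.9)·-1.417) / (2.9) = 2.509
  v = (-10 - (-3)·1.448) / (6) = -0.943

2.509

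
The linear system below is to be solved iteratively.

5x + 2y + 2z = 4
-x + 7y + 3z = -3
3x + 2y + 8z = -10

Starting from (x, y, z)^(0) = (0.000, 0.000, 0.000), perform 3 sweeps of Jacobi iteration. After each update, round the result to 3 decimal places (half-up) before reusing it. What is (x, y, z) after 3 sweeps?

(1.289, 0.400, -1.857)

Iteration 1:
  x = (4 - (2)·0.000 - (2)·0.000) / (5) = 0.800
  y = (-3 - (-1)·0.000 - (3)·0.000) / (7) = -0.429
  z = (-10 - (3)·0.000 - (2)·0.000) / (8) = -1.250
Iteration 2:
  x = (4 - (2)·-0.429 - (2)·-1.250) / (5) = 1.472
  y = (-3 - (-1)·0.800 - (3)·-1.250) / (7) = 0.221
  z = (-10 - (3)·0.800 - (2)·-0.429) / (8) = -1.443
Iteration 3:
  x = (4 - (2)·0.221 - (2)·-1.443) / (5) = 1.289
  y = (-3 - (-1)·1.472 - (3)·-1.443) / (7) = 0.400
  z = (-10 - (3)·1.472 - (2)·0.221) / (8) = -1.857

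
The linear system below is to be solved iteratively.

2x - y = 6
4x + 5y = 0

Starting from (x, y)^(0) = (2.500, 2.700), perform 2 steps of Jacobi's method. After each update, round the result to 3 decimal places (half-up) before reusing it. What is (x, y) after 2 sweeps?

Iteration 1:
  x = (6 - (-1)·2.700) / (2) = 4.350
  y = (0 - (4)·2.500) / (5) = -2.000
Iteration 2:
  x = (6 - (-1)·-2.000) / (2) = 2.000
  y = (0 - (4)·4.350) / (5) = -3.480

(2.000, -3.480)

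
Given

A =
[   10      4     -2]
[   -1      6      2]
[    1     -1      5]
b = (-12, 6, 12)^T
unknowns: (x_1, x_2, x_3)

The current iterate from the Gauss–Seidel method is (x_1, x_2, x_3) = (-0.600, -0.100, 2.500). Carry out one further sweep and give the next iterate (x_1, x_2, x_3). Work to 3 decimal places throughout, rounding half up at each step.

One sweep:
  x_1 = (-12 - (4)·-0.100 - (-2)·2.500) / (10) = -0.660
  x_2 = (6 - (-1)·-0.660 - (2)·2.500) / (6) = 0.057
  x_3 = (12 - (1)·-0.660 - (-1)·0.057) / (5) = 2.543

(-0.660, 0.057, 2.543)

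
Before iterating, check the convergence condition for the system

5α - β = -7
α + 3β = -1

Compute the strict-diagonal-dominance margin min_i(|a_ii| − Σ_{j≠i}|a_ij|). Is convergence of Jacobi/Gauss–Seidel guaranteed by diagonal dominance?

row 1: |5| − (1) = 4
row 2: |3| − (1) = 2
minimum over rows = 2 → strictly diagonally dominant (convergence guaranteed)

2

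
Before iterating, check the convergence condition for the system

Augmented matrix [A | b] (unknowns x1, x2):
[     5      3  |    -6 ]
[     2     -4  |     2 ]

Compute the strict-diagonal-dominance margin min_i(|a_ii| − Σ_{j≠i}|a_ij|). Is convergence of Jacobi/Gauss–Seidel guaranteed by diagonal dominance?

row 1: |5| − (3) = 2
row 2: |-4| − (2) = 2
minimum over rows = 2 → strictly diagonally dominant (convergence guaranteed)

2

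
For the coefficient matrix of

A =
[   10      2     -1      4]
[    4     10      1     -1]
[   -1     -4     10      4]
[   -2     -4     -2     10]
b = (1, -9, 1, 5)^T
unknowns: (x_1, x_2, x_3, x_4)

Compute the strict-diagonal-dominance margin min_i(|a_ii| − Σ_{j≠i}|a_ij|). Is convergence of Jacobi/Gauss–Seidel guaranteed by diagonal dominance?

1

row 1: |10| − (2+1+4) = 3
row 2: |10| − (4+1+1) = 4
row 3: |10| − (1+4+4) = 1
row 4: |10| − (2+4+2) = 2
minimum over rows = 1 → strictly diagonally dominant (convergence guaranteed)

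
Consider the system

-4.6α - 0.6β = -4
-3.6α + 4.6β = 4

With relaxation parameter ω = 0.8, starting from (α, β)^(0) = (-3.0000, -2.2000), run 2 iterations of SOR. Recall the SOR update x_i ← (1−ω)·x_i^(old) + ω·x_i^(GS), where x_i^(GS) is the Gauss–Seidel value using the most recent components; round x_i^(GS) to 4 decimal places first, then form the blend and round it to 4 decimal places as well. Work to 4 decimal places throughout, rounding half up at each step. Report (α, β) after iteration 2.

Iteration 1:
  α: GS value = (-4 - (-0.6)·-2.2000) / (-4.6) = 1.1565;  α ← (1−ω)·-3.0000 + ω·1.1565 = 0.3252
  β: GS value = (4 - (-3.6)·0.3252) / (4.6) = 1.1241;  β ← (1−ω)·-2.2000 + ω·1.1241 = 0.4593
Iteration 2:
  α: GS value = (-4 - (-0.6)·0.4593) / (-4.6) = 0.8097;  α ← (1−ω)·0.3252 + ω·0.8097 = 0.7128
  β: GS value = (4 - (-3.6)·0.7128) / (4.6) = 1.4274;  β ← (1−ω)·0.4593 + ω·1.4274 = 1.2338

(0.7128, 1.2338)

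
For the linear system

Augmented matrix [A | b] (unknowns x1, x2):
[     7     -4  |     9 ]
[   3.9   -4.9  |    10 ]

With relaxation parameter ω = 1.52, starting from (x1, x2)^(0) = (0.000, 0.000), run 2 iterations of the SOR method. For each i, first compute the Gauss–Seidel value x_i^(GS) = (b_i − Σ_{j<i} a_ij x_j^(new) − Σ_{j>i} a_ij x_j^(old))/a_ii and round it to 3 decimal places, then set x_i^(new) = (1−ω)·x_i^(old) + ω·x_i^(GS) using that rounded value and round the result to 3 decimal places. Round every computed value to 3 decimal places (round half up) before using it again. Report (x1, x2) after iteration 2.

(0.298, -2.359)

Iteration 1:
  x1: GS value = (9 - (-4)·0.000) / (7) = 1.286;  x1 ← (1−ω)·0.000 + ω·1.286 = 1.955
  x2: GS value = (10 - (3.9)·1.955) / (-4.9) = -0.485;  x2 ← (1−ω)·0.000 + ω·-0.485 = -0.737
Iteration 2:
  x1: GS value = (9 - (-4)·-0.737) / (7) = 0.865;  x1 ← (1−ω)·1.955 + ω·0.865 = 0.298
  x2: GS value = (10 - (3.9)·0.298) / (-4.9) = -1.804;  x2 ← (1−ω)·-0.737 + ω·-1.804 = -2.359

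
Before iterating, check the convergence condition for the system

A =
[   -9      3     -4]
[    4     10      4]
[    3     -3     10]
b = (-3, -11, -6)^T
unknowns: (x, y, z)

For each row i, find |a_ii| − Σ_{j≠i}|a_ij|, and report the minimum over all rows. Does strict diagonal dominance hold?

2

row 1: |-9| − (3+4) = 2
row 2: |10| − (4+4) = 2
row 3: |10| − (3+3) = 4
minimum over rows = 2 → strictly diagonally dominant (convergence guaranteed)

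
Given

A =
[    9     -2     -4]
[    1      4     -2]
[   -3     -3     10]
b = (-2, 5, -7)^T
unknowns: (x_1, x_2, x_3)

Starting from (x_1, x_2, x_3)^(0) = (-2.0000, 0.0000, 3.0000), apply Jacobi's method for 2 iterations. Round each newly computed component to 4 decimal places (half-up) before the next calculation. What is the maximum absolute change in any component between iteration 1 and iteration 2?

2.9278

Iteration 1:
  x_1 = (-2 - (-2)·0.0000 - (-4)·3.0000) / (9) = 1.1111
  x_2 = (5 - (1)·-2.0000 - (-2)·3.0000) / (4) = 3.2500
  x_3 = (-7 - (-3)·-2.0000 - (-3)·0.0000) / (10) = -1.3000
Iteration 2:
  x_1 = (-2 - (-2)·3.2500 - (-4)·-1.3000) / (9) = -0.0778
  x_2 = (5 - (1)·1.1111 - (-2)·-1.3000) / (4) = 0.3222
  x_3 = (-7 - (-3)·1.1111 - (-3)·3.2500) / (10) = 0.6083
Change: (-1.1889, -2.9278, 1.9083) → max |·| = 2.9278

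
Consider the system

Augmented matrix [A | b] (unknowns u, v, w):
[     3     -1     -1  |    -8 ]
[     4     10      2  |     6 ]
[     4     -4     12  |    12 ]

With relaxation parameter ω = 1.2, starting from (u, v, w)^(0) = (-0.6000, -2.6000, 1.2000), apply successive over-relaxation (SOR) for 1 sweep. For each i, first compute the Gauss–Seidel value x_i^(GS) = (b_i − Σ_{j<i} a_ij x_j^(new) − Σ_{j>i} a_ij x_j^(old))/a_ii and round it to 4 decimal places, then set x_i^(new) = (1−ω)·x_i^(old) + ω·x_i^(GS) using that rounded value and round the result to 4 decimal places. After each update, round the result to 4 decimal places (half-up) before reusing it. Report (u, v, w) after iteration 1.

(-3.6400, 2.6992, 3.4957)

Iteration 1:
  u: GS value = (-8 - (-1)·-2.6000 - (-1)·1.2000) / (3) = -3.1333;  u ← (1−ω)·-0.6000 + ω·-3.1333 = -3.6400
  v: GS value = (6 - (4)·-3.6400 - (2)·1.2000) / (10) = 1.8160;  v ← (1−ω)·-2.6000 + ω·1.8160 = 2.6992
  w: GS value = (12 - (4)·-3.6400 - (-4)·2.6992) / (12) = 3.1131;  w ← (1−ω)·1.2000 + ω·3.1131 = 3.4957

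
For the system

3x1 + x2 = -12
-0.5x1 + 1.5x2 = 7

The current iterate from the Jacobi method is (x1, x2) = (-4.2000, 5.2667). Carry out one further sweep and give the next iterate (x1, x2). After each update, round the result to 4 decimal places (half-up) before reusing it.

(-5.7556, 3.2667)

One sweep:
  x1 = (-12 - (1)·5.2667) / (3) = -5.7556
  x2 = (7 - (-0.5)·-4.2000) / (1.5) = 3.2667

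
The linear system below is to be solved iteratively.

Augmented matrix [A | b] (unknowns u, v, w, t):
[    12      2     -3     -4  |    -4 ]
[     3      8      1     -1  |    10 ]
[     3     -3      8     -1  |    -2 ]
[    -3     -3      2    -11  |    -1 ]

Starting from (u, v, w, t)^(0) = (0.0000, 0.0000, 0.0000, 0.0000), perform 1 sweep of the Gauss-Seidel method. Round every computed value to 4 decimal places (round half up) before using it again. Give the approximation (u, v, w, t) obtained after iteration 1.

(-0.3333, 1.3750, 0.3906, -0.1222)

Iteration 1:
  u = (-4 - (2)·0.0000 - (-3)·0.0000 - (-4)·0.0000) / (12) = -0.3333
  v = (10 - (3)·-0.3333 - (1)·0.0000 - (-1)·0.0000) / (8) = 1.3750
  w = (-2 - (3)·-0.3333 - (-3)·1.3750 - (-1)·0.0000) / (8) = 0.3906
  t = (-1 - (-3)·-0.3333 - (-3)·1.3750 - (2)·0.3906) / (-11) = -0.1222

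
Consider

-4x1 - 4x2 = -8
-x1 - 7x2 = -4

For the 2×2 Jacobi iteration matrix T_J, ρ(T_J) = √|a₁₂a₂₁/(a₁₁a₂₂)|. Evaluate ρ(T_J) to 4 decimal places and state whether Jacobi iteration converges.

a₁₂a₂₁/(a₁₁a₂₂) = (-4)·(-1) / ((-4)·(-7)) = 0.142857
ρ = √|0.142857| = √0.142857 = 0.3780
ρ < 1, so Jacobi converges

0.3780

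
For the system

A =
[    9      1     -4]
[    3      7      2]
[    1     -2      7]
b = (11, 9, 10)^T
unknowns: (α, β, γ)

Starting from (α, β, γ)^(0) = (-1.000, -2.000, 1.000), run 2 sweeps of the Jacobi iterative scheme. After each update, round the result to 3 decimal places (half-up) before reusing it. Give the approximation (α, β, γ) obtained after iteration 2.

Iteration 1:
  α = (11 - (1)·-2.000 - (-4)·1.000) / (9) = 1.889
  β = (9 - (3)·-1.000 - (2)·1.000) / (7) = 1.429
  γ = (10 - (1)·-1.000 - (-2)·-2.000) / (7) = 1.000
Iteration 2:
  α = (11 - (1)·1.429 - (-4)·1.000) / (9) = 1.508
  β = (9 - (3)·1.889 - (2)·1.000) / (7) = 0.190
  γ = (10 - (1)·1.889 - (-2)·1.429) / (7) = 1.567

(1.508, 0.190, 1.567)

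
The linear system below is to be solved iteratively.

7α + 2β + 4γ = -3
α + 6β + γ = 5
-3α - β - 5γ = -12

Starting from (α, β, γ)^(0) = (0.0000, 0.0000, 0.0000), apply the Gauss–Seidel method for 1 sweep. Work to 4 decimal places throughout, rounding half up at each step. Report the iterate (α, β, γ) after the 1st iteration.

(-0.4286, 0.9048, 2.4762)

Iteration 1:
  α = (-3 - (2)·0.0000 - (4)·0.0000) / (7) = -0.4286
  β = (5 - (1)·-0.4286 - (1)·0.0000) / (6) = 0.9048
  γ = (-12 - (-3)·-0.4286 - (-1)·0.9048) / (-5) = 2.4762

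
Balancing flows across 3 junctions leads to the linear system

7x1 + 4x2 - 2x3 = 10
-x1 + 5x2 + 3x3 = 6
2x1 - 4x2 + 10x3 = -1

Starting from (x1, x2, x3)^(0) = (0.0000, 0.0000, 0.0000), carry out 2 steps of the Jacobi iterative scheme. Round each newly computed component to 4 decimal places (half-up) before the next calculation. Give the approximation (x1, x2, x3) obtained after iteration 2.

Iteration 1:
  x1 = (10 - (4)·0.0000 - (-2)·0.0000) / (7) = 1.4286
  x2 = (6 - (-1)·0.0000 - (3)·0.0000) / (5) = 1.2000
  x3 = (-1 - (2)·0.0000 - (-4)·0.0000) / (10) = -0.1000
Iteration 2:
  x1 = (10 - (4)·1.2000 - (-2)·-0.1000) / (7) = 0.7143
  x2 = (6 - (-1)·1.4286 - (3)·-0.1000) / (5) = 1.5457
  x3 = (-1 - (2)·1.4286 - (-4)·1.2000) / (10) = 0.0943

(0.7143, 1.5457, 0.0943)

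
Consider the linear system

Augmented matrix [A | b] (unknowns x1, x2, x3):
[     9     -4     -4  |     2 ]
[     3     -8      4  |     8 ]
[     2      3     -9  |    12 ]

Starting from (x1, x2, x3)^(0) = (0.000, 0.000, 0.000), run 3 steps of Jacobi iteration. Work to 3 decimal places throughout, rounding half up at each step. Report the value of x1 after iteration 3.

Iteration 1:
  x1 = (2 - (-4)·0.000 - (-4)·0.000) / (9) = 0.222
  x2 = (8 - (3)·0.000 - (4)·0.000) / (-8) = -1.000
  x3 = (12 - (2)·0.000 - (3)·0.000) / (-9) = -1.333
Iteration 2:
  x1 = (2 - (-4)·-1.000 - (-4)·-1.333) / (9) = -0.815
  x2 = (8 - (3)·0.222 - (4)·-1.333) / (-8) = -1.583
  x3 = (12 - (2)·0.222 - (3)·-1.000) / (-9) = -1.617
Iteration 3:
  x1 = (2 - (-4)·-1.583 - (-4)·-1.617) / (9) = -1.200
  x2 = (8 - (3)·-0.815 - (4)·-1.617) / (-8) = -2.114
  x3 = (12 - (2)·-0.815 - (3)·-1.583) / (-9) = -2.042

-1.200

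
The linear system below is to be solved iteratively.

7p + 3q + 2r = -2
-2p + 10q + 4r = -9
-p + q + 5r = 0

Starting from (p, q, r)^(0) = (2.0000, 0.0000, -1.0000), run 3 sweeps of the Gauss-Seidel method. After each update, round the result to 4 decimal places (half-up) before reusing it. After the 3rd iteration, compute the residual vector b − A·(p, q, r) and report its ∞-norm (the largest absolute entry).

0.1358

Iteration 1:
  p = (-2 - (3)·0.0000 - (2)·-1.0000) / (7) = 0.0000
  q = (-9 - (-2)·0.0000 - (4)·-1.0000) / (10) = -0.5000
  r = (0 - (-1)·0.0000 - (1)·-0.5000) / (5) = 0.1000
Iteration 2:
  p = (-2 - (3)·-0.5000 - (2)·0.1000) / (7) = -0.1000
  q = (-9 - (-2)·-0.1000 - (4)·0.1000) / (10) = -0.9600
  r = (0 - (-1)·-0.1000 - (1)·-0.9600) / (5) = 0.1720
Iteration 3:
  p = (-2 - (3)·-0.9600 - (2)·0.1720) / (7) = 0.0766
  q = (-9 - (-2)·0.0766 - (4)·0.1720) / (10) = -0.9535
  r = (0 - (-1)·0.0766 - (1)·-0.9535) / (5) = 0.2060
Residual b − A·x = (-0.0877, -0.1358, 0.0001); ∞-norm = 0.1358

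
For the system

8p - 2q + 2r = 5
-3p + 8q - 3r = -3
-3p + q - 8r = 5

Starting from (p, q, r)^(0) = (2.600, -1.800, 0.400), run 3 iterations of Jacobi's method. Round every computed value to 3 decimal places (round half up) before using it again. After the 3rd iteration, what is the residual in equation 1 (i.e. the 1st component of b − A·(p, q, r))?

3.186

Iteration 1:
  p = (5 - (-2)·-1.800 - (2)·0.400) / (8) = 0.075
  q = (-3 - (-3)·2.600 - (-3)·0.400) / (8) = 0.750
  r = (5 - (-3)·2.600 - (1)·-1.800) / (-8) = -1.825
Iteration 2:
  p = (5 - (-2)·0.750 - (2)·-1.825) / (8) = 1.269
  q = (-3 - (-3)·0.075 - (-3)·-1.825) / (8) = -1.031
  r = (5 - (-3)·0.075 - (1)·0.750) / (-8) = -0.559
Iteration 3:
  p = (5 - (-2)·-1.031 - (2)·-0.559) / (8) = 0.507
  q = (-3 - (-3)·1.269 - (-3)·-0.559) / (8) = -0.109
  r = (5 - (-3)·1.269 - (1)·-1.031) / (-8) = -1.230
Residual b − A·x = (3.186, -4.297, -3.210)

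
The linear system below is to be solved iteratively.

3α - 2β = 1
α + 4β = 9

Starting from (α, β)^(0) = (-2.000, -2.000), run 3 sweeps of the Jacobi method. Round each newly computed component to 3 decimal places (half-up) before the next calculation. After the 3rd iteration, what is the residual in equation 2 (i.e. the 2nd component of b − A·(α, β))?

0.168

Iteration 1:
  α = (1 - (-2)·-2.000) / (3) = -1.000
  β = (9 - (1)·-2.000) / (4) = 2.750
Iteration 2:
  α = (1 - (-2)·2.750) / (3) = 2.167
  β = (9 - (1)·-1.000) / (4) = 2.500
Iteration 3:
  α = (1 - (-2)·2.500) / (3) = 2.000
  β = (9 - (1)·2.167) / (4) = 1.708
Residual b − A·x = (-1.584, 0.168)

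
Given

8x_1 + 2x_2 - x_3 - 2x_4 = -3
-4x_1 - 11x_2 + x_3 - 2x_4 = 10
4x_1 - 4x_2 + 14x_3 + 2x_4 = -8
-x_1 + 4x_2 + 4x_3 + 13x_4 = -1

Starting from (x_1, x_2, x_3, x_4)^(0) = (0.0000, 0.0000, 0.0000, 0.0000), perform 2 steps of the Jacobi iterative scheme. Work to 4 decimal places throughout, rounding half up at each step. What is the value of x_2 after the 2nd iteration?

-0.8107

Iteration 1:
  x_1 = (-3 - (2)·0.0000 - (-1)·0.0000 - (-2)·0.0000) / (8) = -0.3750
  x_2 = (10 - (-4)·0.0000 - (1)·0.0000 - (-2)·0.0000) / (-11) = -0.9091
  x_3 = (-8 - (4)·0.0000 - (-4)·0.0000 - (2)·0.0000) / (14) = -0.5714
  x_4 = (-1 - (-1)·0.0000 - (4)·0.0000 - (4)·0.0000) / (13) = -0.0769
Iteration 2:
  x_1 = (-3 - (2)·-0.9091 - (-1)·-0.5714 - (-2)·-0.0769) / (8) = -0.2384
  x_2 = (10 - (-4)·-0.3750 - (1)·-0.5714 - (-2)·-0.0769) / (-11) = -0.8107
  x_3 = (-8 - (4)·-0.3750 - (-4)·-0.9091 - (2)·-0.0769) / (14) = -0.7130
  x_4 = (-1 - (-1)·-0.3750 - (4)·-0.9091 - (4)·-0.5714) / (13) = 0.3498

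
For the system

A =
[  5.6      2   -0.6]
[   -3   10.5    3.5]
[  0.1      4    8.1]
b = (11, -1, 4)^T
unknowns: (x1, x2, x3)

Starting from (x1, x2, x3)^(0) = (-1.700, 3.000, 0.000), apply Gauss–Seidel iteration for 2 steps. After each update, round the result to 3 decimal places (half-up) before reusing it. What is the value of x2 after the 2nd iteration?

Iteration 1:
  x1 = (11 - (2)·3.000 - (-0.6)·0.000) / (5.6) = 0.893
  x2 = (-1 - (-3)·0.893 - (3.5)·0.000) / (10.5) = 0.160
  x3 = (4 - (0.1)·0.893 - (4)·0.160) / (8.1) = 0.404
Iteration 2:
  x1 = (11 - (2)·0.160 - (-0.6)·0.404) / (5.6) = 1.950
  x2 = (-1 - (-3)·1.950 - (3.5)·0.404) / (10.5) = 0.327
  x3 = (4 - (0.1)·1.950 - (4)·0.327) / (8.1) = 0.308

0.327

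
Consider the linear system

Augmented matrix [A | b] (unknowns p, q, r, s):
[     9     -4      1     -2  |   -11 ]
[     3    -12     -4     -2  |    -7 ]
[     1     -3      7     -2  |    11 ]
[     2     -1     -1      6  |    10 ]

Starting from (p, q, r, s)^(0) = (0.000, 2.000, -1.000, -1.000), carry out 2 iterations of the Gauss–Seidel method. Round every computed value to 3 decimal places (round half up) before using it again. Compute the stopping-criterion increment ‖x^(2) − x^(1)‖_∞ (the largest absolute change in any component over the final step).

1.476

Iteration 1:
  p = (-11 - (-4)·2.000 - (1)·-1.000 - (-2)·-1.000) / (9) = -0.444
  q = (-7 - (3)·-0.444 - (-4)·-1.000 - (-2)·-1.000) / (-12) = 0.972
  r = (11 - (1)·-0.444 - (-3)·0.972 - (-2)·-1.000) / (7) = 1.766
  s = (10 - (2)·-0.444 - (-1)·0.972 - (-1)·1.766) / (6) = 2.271
Iteration 2:
  p = (-11 - (-4)·0.972 - (1)·1.766 - (-2)·2.271) / (9) = -0.482
  q = (-7 - (3)·-0.482 - (-4)·1.766 - (-2)·2.271) / (-12) = -0.504
  r = (11 - (1)·-0.482 - (-3)·-0.504 - (-2)·2.271) / (7) = 2.073
  s = (10 - (2)·-0.482 - (-1)·-0.504 - (-1)·2.073) / (6) = 2.089
Change: (-0.038, -1.476, 0.307, -0.182) → max |·| = 1.476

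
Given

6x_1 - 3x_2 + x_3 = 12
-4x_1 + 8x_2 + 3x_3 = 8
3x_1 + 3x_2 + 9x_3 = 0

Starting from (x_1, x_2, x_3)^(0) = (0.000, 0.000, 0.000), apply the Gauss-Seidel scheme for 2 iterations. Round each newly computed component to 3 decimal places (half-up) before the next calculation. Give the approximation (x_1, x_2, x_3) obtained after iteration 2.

(3.222, 3.111, -2.111)

Iteration 1:
  x_1 = (12 - (-3)·0.000 - (1)·0.000) / (6) = 2.000
  x_2 = (8 - (-4)·2.000 - (3)·0.000) / (8) = 2.000
  x_3 = (0 - (3)·2.000 - (3)·2.000) / (9) = -1.333
Iteration 2:
  x_1 = (12 - (-3)·2.000 - (1)·-1.333) / (6) = 3.222
  x_2 = (8 - (-4)·3.222 - (3)·-1.333) / (8) = 3.111
  x_3 = (0 - (3)·3.222 - (3)·3.111) / (9) = -2.111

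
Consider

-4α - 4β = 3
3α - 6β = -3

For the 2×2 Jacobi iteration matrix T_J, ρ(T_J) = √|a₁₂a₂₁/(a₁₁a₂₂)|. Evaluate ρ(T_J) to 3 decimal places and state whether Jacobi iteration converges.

0.707

a₁₂a₂₁/(a₁₁a₂₂) = (-4)·(3) / ((-4)·(-6)) = -0.500000
ρ = √|-0.500000| = √0.500000 = 0.707
ρ < 1, so Jacobi converges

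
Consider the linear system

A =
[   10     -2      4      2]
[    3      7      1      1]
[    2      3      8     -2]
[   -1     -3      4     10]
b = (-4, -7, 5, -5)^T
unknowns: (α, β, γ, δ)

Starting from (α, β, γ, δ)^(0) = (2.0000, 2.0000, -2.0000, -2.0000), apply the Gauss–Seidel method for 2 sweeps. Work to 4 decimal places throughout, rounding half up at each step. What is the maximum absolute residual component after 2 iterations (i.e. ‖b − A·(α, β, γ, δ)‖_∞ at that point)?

1.4104

Iteration 1:
  α = (-4 - (-2)·2.0000 - (4)·-2.0000 - (2)·-2.0000) / (10) = 1.2000
  β = (-7 - (3)·1.2000 - (1)·-2.0000 - (1)·-2.0000) / (7) = -0.9429
  γ = (5 - (2)·1.2000 - (3)·-0.9429 - (-2)·-2.0000) / (8) = 0.1786
  δ = (-5 - (-1)·1.2000 - (-3)·-0.9429 - (4)·0.1786) / (10) = -0.7343
Iteration 2:
  α = (-4 - (-2)·-0.9429 - (4)·0.1786 - (2)·-0.7343) / (10) = -0.5132
  β = (-7 - (3)·-0.5132 - (1)·0.1786 - (1)·-0.7343) / (7) = -0.7007
  γ = (5 - (2)·-0.5132 - (3)·-0.7007 - (-2)·-0.7343) / (8) = 0.8325
  δ = (-5 - (-1)·-0.5132 - (-3)·-0.7007 - (4)·0.8325) / (10) = -1.0945
Residual b − A·x = (-1.4104, -0.2935, -0.7205, -0.0003); ∞-norm = 1.4104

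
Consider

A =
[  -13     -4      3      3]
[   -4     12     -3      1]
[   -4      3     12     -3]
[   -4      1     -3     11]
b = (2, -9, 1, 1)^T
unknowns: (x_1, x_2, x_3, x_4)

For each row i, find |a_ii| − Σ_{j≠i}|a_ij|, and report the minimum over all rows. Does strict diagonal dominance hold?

row 1: |-13| − (4+3+3) = 3
row 2: |12| − (4+3+1) = 4
row 3: |12| − (4+3+3) = 2
row 4: |11| − (4+1+3) = 3
minimum over rows = 2 → strictly diagonally dominant (convergence guaranteed)

2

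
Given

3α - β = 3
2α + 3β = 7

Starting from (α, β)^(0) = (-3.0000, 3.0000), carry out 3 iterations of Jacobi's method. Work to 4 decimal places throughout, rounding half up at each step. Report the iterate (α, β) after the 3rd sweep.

Iteration 1:
  α = (3 - (-1)·3.0000) / (3) = 2.0000
  β = (7 - (2)·-3.0000) / (3) = 4.3333
Iteration 2:
  α = (3 - (-1)·4.3333) / (3) = 2.4444
  β = (7 - (2)·2.0000) / (3) = 1.0000
Iteration 3:
  α = (3 - (-1)·1.0000) / (3) = 1.3333
  β = (7 - (2)·2.4444) / (3) = 0.7037

(1.3333, 0.7037)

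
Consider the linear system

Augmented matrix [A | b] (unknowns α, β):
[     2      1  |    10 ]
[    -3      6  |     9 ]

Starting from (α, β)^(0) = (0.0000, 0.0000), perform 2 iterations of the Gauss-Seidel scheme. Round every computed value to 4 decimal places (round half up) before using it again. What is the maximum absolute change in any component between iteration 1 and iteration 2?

Iteration 1:
  α = (10 - (1)·0.0000) / (2) = 5.0000
  β = (9 - (-3)·5.0000) / (6) = 4.0000
Iteration 2:
  α = (10 - (1)·4.0000) / (2) = 3.0000
  β = (9 - (-3)·3.0000) / (6) = 3.0000
Change: (-2.0000, -1.0000) → max |·| = 2.0000

2.0000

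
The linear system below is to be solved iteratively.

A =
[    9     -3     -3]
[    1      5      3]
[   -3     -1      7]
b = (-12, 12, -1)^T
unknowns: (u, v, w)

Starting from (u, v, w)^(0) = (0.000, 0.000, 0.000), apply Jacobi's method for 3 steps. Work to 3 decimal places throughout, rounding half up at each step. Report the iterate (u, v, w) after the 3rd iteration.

(-0.540, 2.739, 0.001)

Iteration 1:
  u = (-12 - (-3)·0.000 - (-3)·0.000) / (9) = -1.333
  v = (12 - (1)·0.000 - (3)·0.000) / (5) = 2.400
  w = (-1 - (-3)·0.000 - (-1)·0.000) / (7) = -0.143
Iteration 2:
  u = (-12 - (-3)·2.400 - (-3)·-0.143) / (9) = -0.581
  v = (12 - (1)·-1.333 - (3)·-0.143) / (5) = 2.752
  w = (-1 - (-3)·-1.333 - (-1)·2.400) / (7) = -0.371
Iteration 3:
  u = (-12 - (-3)·2.752 - (-3)·-0.371) / (9) = -0.540
  v = (12 - (1)·-0.581 - (3)·-0.371) / (5) = 2.739
  w = (-1 - (-3)·-0.581 - (-1)·2.752) / (7) = 0.001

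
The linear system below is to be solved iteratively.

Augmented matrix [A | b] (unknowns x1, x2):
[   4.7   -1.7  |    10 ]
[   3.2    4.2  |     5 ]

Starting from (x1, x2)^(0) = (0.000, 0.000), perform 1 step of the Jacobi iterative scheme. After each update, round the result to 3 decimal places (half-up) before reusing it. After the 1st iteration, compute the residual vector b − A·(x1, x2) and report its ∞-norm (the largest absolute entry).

Iteration 1:
  x1 = (10 - (-1.7)·0.000) / (4.7) = 2.128
  x2 = (5 - (3.2)·0.000) / (4.2) = 1.190
Residual b − A·x = (2.021, -6.808); ∞-norm = 6.808

6.808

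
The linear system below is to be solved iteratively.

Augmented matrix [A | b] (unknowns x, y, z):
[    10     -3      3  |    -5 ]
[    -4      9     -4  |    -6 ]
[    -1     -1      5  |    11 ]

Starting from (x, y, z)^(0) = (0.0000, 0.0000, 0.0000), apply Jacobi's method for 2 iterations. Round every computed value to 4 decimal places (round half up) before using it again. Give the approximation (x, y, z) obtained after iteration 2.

Iteration 1:
  x = (-5 - (-3)·0.0000 - (3)·0.0000) / (10) = -0.5000
  y = (-6 - (-4)·0.0000 - (-4)·0.0000) / (9) = -0.6667
  z = (11 - (-1)·0.0000 - (-1)·0.0000) / (5) = 2.2000
Iteration 2:
  x = (-5 - (-3)·-0.6667 - (3)·2.2000) / (10) = -1.3600
  y = (-6 - (-4)·-0.5000 - (-4)·2.2000) / (9) = 0.0889
  z = (11 - (-1)·-0.5000 - (-1)·-0.6667) / (5) = 1.9667

(-1.3600, 0.0889, 1.9667)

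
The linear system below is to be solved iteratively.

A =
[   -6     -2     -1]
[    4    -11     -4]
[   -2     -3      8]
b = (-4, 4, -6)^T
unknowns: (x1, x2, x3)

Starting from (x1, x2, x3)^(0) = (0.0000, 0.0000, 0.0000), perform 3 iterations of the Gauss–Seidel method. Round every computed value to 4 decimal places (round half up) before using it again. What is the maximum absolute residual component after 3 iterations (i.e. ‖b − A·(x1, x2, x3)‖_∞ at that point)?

Iteration 1:
  x1 = (-4 - (-2)·0.0000 - (-1)·0.0000) / (-6) = 0.6667
  x2 = (4 - (4)·0.6667 - (-4)·0.0000) / (-11) = -0.1212
  x3 = (-6 - (-2)·0.6667 - (-3)·-0.1212) / (8) = -0.6288
Iteration 2:
  x1 = (-4 - (-2)·-0.1212 - (-1)·-0.6288) / (-6) = 0.8119
  x2 = (4 - (4)·0.8119 - (-4)·-0.6288) / (-11) = 0.1603
  x3 = (-6 - (-2)·0.8119 - (-3)·0.1603) / (8) = -0.4869
Iteration 3:
  x1 = (-4 - (-2)·0.1603 - (-1)·-0.4869) / (-6) = 0.6944
  x2 = (4 - (4)·0.6944 - (-4)·-0.4869) / (-11) = 0.0659
  x3 = (-6 - (-2)·0.6944 - (-3)·0.0659) / (8) = -0.5517
Residual b − A·x = (-0.2535, -0.2595, 0.0001); ∞-norm = 0.2595

0.2595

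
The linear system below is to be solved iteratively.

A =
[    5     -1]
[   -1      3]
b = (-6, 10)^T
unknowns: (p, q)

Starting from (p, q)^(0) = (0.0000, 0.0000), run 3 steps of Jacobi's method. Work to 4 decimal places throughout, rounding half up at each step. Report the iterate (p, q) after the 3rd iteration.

(-0.6133, 3.1556)

Iteration 1:
  p = (-6 - (-1)·0.0000) / (5) = -1.2000
  q = (10 - (-1)·0.0000) / (3) = 3.3333
Iteration 2:
  p = (-6 - (-1)·3.3333) / (5) = -0.5333
  q = (10 - (-1)·-1.2000) / (3) = 2.9333
Iteration 3:
  p = (-6 - (-1)·2.9333) / (5) = -0.6133
  q = (10 - (-1)·-0.5333) / (3) = 3.1556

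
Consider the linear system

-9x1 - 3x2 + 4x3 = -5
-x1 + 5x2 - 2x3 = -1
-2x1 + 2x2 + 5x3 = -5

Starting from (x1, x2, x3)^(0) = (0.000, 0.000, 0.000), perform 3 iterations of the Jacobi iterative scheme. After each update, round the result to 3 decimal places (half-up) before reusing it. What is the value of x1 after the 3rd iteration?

0.408

Iteration 1:
  x1 = (-5 - (-3)·0.000 - (4)·0.000) / (-9) = 0.556
  x2 = (-1 - (-1)·0.000 - (-2)·0.000) / (5) = -0.200
  x3 = (-5 - (-2)·0.000 - (2)·0.000) / (5) = -1.000
Iteration 2:
  x1 = (-5 - (-3)·-0.200 - (4)·-1.000) / (-9) = 0.178
  x2 = (-1 - (-1)·0.556 - (-2)·-1.000) / (5) = -0.489
  x3 = (-5 - (-2)·0.556 - (2)·-0.200) / (5) = -0.698
Iteration 3:
  x1 = (-5 - (-3)·-0.489 - (4)·-0.698) / (-9) = 0.408
  x2 = (-1 - (-1)·0.178 - (-2)·-0.698) / (5) = -0.444
  x3 = (-5 - (-2)·0.178 - (2)·-0.489) / (5) = -0.733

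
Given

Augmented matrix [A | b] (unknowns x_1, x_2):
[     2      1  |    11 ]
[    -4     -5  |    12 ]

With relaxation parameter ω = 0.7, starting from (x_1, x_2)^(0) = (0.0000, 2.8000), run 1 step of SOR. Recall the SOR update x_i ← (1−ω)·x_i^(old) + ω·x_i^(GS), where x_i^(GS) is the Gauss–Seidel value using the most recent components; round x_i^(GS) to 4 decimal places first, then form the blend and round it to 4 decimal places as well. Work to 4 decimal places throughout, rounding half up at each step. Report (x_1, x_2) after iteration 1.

(2.8700, -2.4472)

Iteration 1:
  x_1: GS value = (11 - (1)·2.8000) / (2) = 4.1000;  x_1 ← (1−ω)·0.0000 + ω·4.1000 = 2.8700
  x_2: GS value = (12 - (-4)·2.8700) / (-5) = -4.6960;  x_2 ← (1−ω)·2.8000 + ω·-4.6960 = -2.4472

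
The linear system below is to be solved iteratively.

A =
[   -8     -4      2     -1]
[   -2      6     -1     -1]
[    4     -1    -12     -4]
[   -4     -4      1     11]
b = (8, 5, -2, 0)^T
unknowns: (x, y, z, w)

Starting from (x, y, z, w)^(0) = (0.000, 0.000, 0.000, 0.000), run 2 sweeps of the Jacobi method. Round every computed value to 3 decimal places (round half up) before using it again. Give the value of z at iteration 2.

-0.236

Iteration 1:
  x = (8 - (-4)·0.000 - (2)·0.000 - (-1)·0.000) / (-8) = -1.000
  y = (5 - (-2)·0.000 - (-1)·0.000 - (-1)·0.000) / (6) = 0.833
  z = (-2 - (4)·0.000 - (-1)·0.000 - (-4)·0.000) / (-12) = 0.167
  w = (0 - (-4)·0.000 - (-4)·0.000 - (1)·0.000) / (11) = 0.000
Iteration 2:
  x = (8 - (-4)·0.833 - (2)·0.167 - (-1)·0.000) / (-8) = -1.375
  y = (5 - (-2)·-1.000 - (-1)·0.167 - (-1)·0.000) / (6) = 0.528
  z = (-2 - (4)·-1.000 - (-1)·0.833 - (-4)·0.000) / (-12) = -0.236
  w = (0 - (-4)·-1.000 - (-4)·0.833 - (1)·0.167) / (11) = -0.076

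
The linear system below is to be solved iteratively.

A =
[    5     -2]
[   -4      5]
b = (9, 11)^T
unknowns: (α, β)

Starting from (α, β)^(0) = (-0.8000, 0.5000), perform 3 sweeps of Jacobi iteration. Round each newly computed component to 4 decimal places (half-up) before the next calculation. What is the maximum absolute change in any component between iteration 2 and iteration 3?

0.8960

Iteration 1:
  α = (9 - (-2)·0.5000) / (5) = 2.0000
  β = (11 - (-4)·-0.8000) / (5) = 1.5600
Iteration 2:
  α = (9 - (-2)·1.5600) / (5) = 2.4240
  β = (11 - (-4)·2.0000) / (5) = 3.8000
Iteration 3:
  α = (9 - (-2)·3.8000) / (5) = 3.3200
  β = (11 - (-4)·2.4240) / (5) = 4.1392
Change: (0.8960, 0.3392) → max |·| = 0.8960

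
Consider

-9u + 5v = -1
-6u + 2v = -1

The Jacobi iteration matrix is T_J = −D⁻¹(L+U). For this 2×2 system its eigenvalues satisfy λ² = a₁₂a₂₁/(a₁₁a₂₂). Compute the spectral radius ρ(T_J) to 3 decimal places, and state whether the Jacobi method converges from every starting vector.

a₁₂a₂₁/(a₁₁a₂₂) = (5)·(-6) / ((-9)·(2)) = 1.666667
ρ = √|1.666667| = √1.666667 = 1.291
ρ > 1, so Jacobi diverges

1.291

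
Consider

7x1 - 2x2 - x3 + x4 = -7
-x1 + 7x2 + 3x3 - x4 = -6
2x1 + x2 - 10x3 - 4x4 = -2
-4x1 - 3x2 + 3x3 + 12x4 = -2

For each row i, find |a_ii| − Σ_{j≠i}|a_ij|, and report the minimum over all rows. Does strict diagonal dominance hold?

row 1: |7| − (2+1+1) = 3
row 2: |7| − (1+3+1) = 2
row 3: |-10| − (2+1+4) = 3
row 4: |12| − (4+3+3) = 2
minimum over rows = 2 → strictly diagonally dominant (convergence guaranteed)

2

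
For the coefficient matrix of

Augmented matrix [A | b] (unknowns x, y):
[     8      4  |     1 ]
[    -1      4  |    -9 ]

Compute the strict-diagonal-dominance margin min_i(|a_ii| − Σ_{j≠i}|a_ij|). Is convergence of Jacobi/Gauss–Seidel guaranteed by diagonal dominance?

3

row 1: |8| − (4) = 4
row 2: |4| − (1) = 3
minimum over rows = 3 → strictly diagonally dominant (convergence guaranteed)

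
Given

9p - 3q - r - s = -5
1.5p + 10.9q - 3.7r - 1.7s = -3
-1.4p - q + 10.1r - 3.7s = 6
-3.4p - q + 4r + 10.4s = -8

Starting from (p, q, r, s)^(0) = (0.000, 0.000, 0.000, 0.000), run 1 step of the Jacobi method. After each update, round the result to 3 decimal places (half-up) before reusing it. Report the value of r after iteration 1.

0.594

Iteration 1:
  p = (-5 - (-3)·0.000 - (-1)·0.000 - (-1)·0.000) / (9) = -0.556
  q = (-3 - (1.5)·0.000 - (-3.7)·0.000 - (-1.7)·0.000) / (10.9) = -0.275
  r = (6 - (-1.4)·0.000 - (-1)·0.000 - (-3.7)·0.000) / (10.1) = 0.594
  s = (-8 - (-3.4)·0.000 - (-1)·0.000 - (4)·0.000) / (10.4) = -0.769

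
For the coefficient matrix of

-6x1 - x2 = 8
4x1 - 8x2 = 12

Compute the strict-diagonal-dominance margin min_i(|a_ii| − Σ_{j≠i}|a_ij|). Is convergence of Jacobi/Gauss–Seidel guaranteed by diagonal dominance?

4

row 1: |-6| − (1) = 5
row 2: |-8| − (4) = 4
minimum over rows = 4 → strictly diagonally dominant (convergence guaranteed)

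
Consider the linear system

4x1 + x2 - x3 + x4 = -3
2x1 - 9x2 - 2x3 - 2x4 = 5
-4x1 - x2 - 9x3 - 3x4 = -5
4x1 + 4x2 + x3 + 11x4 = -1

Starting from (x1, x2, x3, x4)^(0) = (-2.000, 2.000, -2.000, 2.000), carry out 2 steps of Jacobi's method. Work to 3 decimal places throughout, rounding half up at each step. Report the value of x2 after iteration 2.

Iteration 1:
  x1 = (-3 - (1)·2.000 - (-1)·-2.000 - (1)·2.000) / (4) = -2.250
  x2 = (5 - (2)·-2.000 - (-2)·-2.000 - (-2)·2.000) / (-9) = -1.000
  x3 = (-5 - (-4)·-2.000 - (-1)·2.000 - (-3)·2.000) / (-9) = 0.556
  x4 = (-1 - (4)·-2.000 - (4)·2.000 - (1)·-2.000) / (11) = 0.091
Iteration 2:
  x1 = (-3 - (1)·-1.000 - (-1)·0.556 - (1)·0.091) / (4) = -0.384
  x2 = (5 - (2)·-2.250 - (-2)·0.556 - (-2)·0.091) / (-9) = -1.199
  x3 = (-5 - (-4)·-2.250 - (-1)·-1.000 - (-3)·0.091) / (-9) = 1.636
  x4 = (-1 - (4)·-2.250 - (4)·-1.000 - (1)·0.556) / (11) = 1.040

-1.199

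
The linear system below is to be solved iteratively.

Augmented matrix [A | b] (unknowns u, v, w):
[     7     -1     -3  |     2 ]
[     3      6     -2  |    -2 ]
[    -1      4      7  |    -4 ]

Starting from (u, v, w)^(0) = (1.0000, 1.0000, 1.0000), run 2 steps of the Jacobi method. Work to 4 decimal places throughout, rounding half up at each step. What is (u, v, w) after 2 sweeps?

Iteration 1:
  u = (2 - (-1)·1.0000 - (-3)·1.0000) / (7) = 0.8571
  v = (-2 - (3)·1.0000 - (-2)·1.0000) / (6) = -0.5000
  w = (-4 - (-1)·1.0000 - (4)·1.0000) / (7) = -1.0000
Iteration 2:
  u = (2 - (-1)·-0.5000 - (-3)·-1.0000) / (7) = -0.2143
  v = (-2 - (3)·0.8571 - (-2)·-1.0000) / (6) = -1.0952
  w = (-4 - (-1)·0.8571 - (4)·-0.5000) / (7) = -0.1633

(-0.2143, -1.0952, -0.1633)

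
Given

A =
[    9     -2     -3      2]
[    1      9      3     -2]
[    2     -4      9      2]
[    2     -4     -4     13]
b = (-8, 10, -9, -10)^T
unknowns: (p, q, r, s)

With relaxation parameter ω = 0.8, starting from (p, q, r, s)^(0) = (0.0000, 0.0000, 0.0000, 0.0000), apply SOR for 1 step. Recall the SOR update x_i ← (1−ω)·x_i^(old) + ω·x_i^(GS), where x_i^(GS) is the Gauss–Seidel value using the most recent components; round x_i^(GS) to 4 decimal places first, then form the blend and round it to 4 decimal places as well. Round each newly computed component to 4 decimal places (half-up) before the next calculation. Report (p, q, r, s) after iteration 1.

(-0.7111, 0.9521, -0.3350, -0.3760)

Iteration 1:
  p: GS value = (-8 - (-2)·0.0000 - (-3)·0.0000 - (2)·0.0000) / (9) = -0.8889;  p ← (1−ω)·0.0000 + ω·-0.8889 = -0.7111
  q: GS value = (10 - (1)·-0.7111 - (3)·0.0000 - (-2)·0.0000) / (9) = 1.1901;  q ← (1−ω)·0.0000 + ω·1.1901 = 0.9521
  r: GS value = (-9 - (2)·-0.7111 - (-4)·0.9521 - (2)·0.0000) / (9) = -0.4188;  r ← (1−ω)·0.0000 + ω·-0.4188 = -0.3350
  s: GS value = (-10 - (2)·-0.7111 - (-4)·0.9521 - (-4)·-0.3350) / (13) = -0.4700;  s ← (1−ω)·0.0000 + ω·-0.4700 = -0.3760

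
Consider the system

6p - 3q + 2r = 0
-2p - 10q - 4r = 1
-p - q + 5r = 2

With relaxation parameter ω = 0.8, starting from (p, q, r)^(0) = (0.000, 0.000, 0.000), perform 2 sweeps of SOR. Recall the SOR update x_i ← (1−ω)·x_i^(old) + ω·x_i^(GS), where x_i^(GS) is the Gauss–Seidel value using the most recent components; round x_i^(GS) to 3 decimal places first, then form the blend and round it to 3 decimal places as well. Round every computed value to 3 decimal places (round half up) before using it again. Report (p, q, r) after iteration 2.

(-0.114, -0.176, 0.335)

Iteration 1:
  p: GS value = (0 - (-3)·0.000 - (2)·0.000) / (6) = 0.000;  p ← (1−ω)·0.000 + ω·0.000 = 0.000
  q: GS value = (1 - (-2)·0.000 - (-4)·0.000) / (-10) = -0.100;  q ← (1−ω)·0.000 + ω·-0.100 = -0.080
  r: GS value = (2 - (-1)·0.000 - (-1)·-0.080) / (5) = 0.384;  r ← (1−ω)·0.000 + ω·0.384 = 0.307
Iteration 2:
  p: GS value = (0 - (-3)·-0.080 - (2)·0.307) / (6) = -0.142;  p ← (1−ω)·0.000 + ω·-0.142 = -0.114
  q: GS value = (1 - (-2)·-0.114 - (-4)·0.307) / (-10) = -0.200;  q ← (1−ω)·-0.080 + ω·-0.200 = -0.176
  r: GS value = (2 - (-1)·-0.114 - (-1)·-0.176) / (5) = 0.342;  r ← (1−ω)·0.307 + ω·0.342 = 0.335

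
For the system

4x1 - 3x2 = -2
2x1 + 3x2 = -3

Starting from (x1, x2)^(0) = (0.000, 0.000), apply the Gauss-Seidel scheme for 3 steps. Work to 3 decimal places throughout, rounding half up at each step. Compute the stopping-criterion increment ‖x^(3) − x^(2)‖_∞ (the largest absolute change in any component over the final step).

0.250

Iteration 1:
  x1 = (-2 - (-3)·0.000) / (4) = -0.500
  x2 = (-3 - (2)·-0.500) / (3) = -0.667
Iteration 2:
  x1 = (-2 - (-3)·-0.667) / (4) = -1.000
  x2 = (-3 - (2)·-1.000) / (3) = -0.333
Iteration 3:
  x1 = (-2 - (-3)·-0.333) / (4) = -0.750
  x2 = (-3 - (2)·-0.750) / (3) = -0.500
Change: (0.250, -0.167) → max |·| = 0.250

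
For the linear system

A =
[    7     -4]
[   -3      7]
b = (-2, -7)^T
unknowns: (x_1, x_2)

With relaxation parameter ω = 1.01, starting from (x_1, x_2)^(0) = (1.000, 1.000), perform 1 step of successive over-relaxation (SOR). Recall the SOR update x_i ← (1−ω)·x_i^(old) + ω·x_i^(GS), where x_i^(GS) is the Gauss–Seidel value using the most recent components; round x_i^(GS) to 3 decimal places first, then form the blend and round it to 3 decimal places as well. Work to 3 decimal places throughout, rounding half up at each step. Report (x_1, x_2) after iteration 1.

Iteration 1:
  x_1: GS value = (-2 - (-4)·1.000) / (7) = 0.286;  x_1 ← (1−ω)·1.000 + ω·0.286 = 0.279
  x_2: GS value = (-7 - (-3)·0.279) / (7) = -0.880;  x_2 ← (1−ω)·1.000 + ω·-0.880 = -0.899

(0.279, -0.899)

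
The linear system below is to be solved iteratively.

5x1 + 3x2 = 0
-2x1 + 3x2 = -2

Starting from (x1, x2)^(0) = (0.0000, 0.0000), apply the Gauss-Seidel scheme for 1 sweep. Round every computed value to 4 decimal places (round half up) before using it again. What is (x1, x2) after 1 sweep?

(0.0000, -0.6667)

Iteration 1:
  x1 = (0 - (3)·0.0000) / (5) = 0.0000
  x2 = (-2 - (-2)·0.0000) / (3) = -0.6667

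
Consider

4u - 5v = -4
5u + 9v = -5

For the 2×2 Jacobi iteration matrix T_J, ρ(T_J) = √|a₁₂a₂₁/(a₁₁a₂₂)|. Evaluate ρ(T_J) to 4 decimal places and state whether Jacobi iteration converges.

a₁₂a₂₁/(a₁₁a₂₂) = (-5)·(5) / ((4)·(9)) = -0.694444
ρ = √|-0.694444| = √0.694444 = 0.8333
ρ < 1, so Jacobi converges

0.8333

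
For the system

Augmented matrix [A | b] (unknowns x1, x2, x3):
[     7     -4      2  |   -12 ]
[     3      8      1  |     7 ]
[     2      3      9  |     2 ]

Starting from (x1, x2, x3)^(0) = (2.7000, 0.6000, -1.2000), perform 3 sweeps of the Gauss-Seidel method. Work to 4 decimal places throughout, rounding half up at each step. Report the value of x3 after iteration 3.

0.0309

Iteration 1:
  x1 = (-12 - (-4)·0.6000 - (2)·-1.2000) / (7) = -1.0286
  x2 = (7 - (3)·-1.0286 - (1)·-1.2000) / (8) = 1.4107
  x3 = (2 - (2)·-1.0286 - (3)·1.4107) / (9) = -0.0194
Iteration 2:
  x1 = (-12 - (-4)·1.4107 - (2)·-0.0194) / (7) = -0.9026
  x2 = (7 - (3)·-0.9026 - (1)·-0.0194) / (8) = 1.2159
  x3 = (2 - (2)·-0.9026 - (3)·1.2159) / (9) = 0.0175
Iteration 3:
  x1 = (-12 - (-4)·1.2159 - (2)·0.0175) / (7) = -1.0245
  x2 = (7 - (3)·-1.0245 - (1)·0.0175) / (8) = 1.2570
  x3 = (2 - (2)·-1.0245 - (3)·1.2570) / (9) = 0.0309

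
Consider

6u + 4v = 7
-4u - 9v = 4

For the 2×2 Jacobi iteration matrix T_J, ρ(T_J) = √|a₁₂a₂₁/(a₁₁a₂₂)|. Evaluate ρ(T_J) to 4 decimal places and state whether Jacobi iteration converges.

0.5443

a₁₂a₂₁/(a₁₁a₂₂) = (4)·(-4) / ((6)·(-9)) = 0.296296
ρ = √|0.296296| = √0.296296 = 0.5443
ρ < 1, so Jacobi converges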